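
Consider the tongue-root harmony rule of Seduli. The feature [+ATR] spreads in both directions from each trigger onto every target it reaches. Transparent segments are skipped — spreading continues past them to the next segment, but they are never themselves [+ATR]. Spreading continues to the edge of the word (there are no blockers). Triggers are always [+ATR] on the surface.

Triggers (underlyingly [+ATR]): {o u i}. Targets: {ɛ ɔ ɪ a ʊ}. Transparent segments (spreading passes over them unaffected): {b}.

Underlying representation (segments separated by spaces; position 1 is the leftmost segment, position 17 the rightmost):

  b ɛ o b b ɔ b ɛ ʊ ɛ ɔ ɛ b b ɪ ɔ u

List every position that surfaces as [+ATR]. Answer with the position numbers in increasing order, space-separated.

From /o/ at 3 rightward: 4 /b/ transparent; 5 /b/ transparent; 6 /ɔ/ → [+ATR]; 7 /b/ transparent; 8 /ɛ/ → [+ATR]; 9 /ʊ/ → [+ATR]; 10 /ɛ/ → [+ATR]; 11 /ɔ/ → [+ATR]; 12 /ɛ/ → [+ATR]; 13 /b/ transparent; 14 /b/ transparent; 15 /ɪ/ → [+ATR]; 16 /ɔ/ → [+ATR]; 17 /u/ is itself a trigger — this domain ends here.
From /o/ at 3 leftward: 2 /ɛ/ → [+ATR]; 1 /b/ transparent; word edge.
From /u/ at 17 rightward: word edge.
From /u/ at 17 leftward: 16 /ɔ/ → [+ATR]; 15 /ɪ/ → [+ATR]; 14 /b/ transparent; 13 /b/ transparent; 12 /ɛ/ → [+ATR]; 11 /ɔ/ → [+ATR]; 10 /ɛ/ → [+ATR]; 9 /ʊ/ → [+ATR]; 8 /ɛ/ → [+ATR]; 7 /b/ transparent; 6 /ɔ/ → [+ATR]; 5 /b/ transparent; 4 /b/ transparent; 3 /o/ is itself a trigger — this domain ends here.

2 3 6 8 9 10 11 12 15 16 17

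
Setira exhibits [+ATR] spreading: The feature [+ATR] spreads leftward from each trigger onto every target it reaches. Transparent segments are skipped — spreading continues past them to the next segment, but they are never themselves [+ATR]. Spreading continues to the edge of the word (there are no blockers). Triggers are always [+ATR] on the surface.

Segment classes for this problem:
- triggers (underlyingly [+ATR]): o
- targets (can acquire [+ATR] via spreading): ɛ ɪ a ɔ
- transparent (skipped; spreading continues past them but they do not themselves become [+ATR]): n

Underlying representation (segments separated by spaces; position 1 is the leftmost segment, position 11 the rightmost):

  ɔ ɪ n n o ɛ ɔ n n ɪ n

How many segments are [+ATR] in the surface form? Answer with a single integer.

3

From /o/ at 5 leftward: 4 /n/ transparent; 3 /n/ transparent; 2 /ɪ/ → [+ATR]; 1 /ɔ/ → [+ATR]; word edge.
Targets with no active source: positions 6 7 10 stay [-ATR].
[+ATR] positions on the surface: 1 2 5.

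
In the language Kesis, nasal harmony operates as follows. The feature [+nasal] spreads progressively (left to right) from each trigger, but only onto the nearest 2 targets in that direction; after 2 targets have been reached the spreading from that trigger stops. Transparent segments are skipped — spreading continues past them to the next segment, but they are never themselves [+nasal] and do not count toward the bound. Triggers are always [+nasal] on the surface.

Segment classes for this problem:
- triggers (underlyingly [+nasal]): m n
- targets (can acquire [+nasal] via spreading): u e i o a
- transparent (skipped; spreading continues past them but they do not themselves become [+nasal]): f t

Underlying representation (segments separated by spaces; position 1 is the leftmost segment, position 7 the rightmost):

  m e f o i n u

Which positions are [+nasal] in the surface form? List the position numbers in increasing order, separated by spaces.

1 2 4 6 7

From /m/ at 1 rightward: 2 /e/ → [+nasal]; 3 /f/ transparent; 4 /o/ → [+nasal]; bound reached.
From /n/ at 6 rightward: 7 /u/ → [+nasal]; word edge.
Target with no active source: position 5 stays [-nasal].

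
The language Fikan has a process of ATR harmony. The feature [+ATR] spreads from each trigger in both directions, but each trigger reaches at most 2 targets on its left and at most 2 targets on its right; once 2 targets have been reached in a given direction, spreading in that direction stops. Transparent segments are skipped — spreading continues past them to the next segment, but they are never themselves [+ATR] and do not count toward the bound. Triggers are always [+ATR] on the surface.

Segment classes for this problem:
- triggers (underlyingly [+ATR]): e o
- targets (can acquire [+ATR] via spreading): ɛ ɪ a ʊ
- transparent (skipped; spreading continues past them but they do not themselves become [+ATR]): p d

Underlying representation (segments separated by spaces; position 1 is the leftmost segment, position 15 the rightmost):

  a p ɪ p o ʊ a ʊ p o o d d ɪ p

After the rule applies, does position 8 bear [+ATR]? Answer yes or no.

From /o/ at 5 rightward: 6 /ʊ/ → [+ATR]; 7 /a/ → [+ATR]; bound reached.
From /o/ at 5 leftward: 4 /p/ transparent; 3 /ɪ/ → [+ATR]; 2 /p/ transparent; 1 /a/ → [+ATR]; bound reached.
From /o/ at 10 rightward: 11 /o/ is itself a trigger — this domain ends here.
From /o/ at 10 leftward: 9 /p/ transparent; 8 /ʊ/ → [+ATR]; 7 /a/ → [+ATR]; bound reached.
From /o/ at 11 rightward: 12 /d/ transparent; 13 /d/ transparent; 14 /ɪ/ → [+ATR]; 15 /p/ transparent; word edge.
From /o/ at 11 leftward: 10 /o/ is itself a trigger — this domain ends here.
[+ATR] positions on the surface: 1 3 5 6 7 8 10 11 14.

yes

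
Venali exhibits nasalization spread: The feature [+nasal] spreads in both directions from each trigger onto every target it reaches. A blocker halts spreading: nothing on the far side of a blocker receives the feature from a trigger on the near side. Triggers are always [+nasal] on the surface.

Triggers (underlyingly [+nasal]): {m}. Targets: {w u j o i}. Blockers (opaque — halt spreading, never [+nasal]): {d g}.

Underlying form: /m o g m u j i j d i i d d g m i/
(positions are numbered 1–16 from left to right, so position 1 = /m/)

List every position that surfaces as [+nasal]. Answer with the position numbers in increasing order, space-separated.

1 2 4 5 6 7 8 15 16

From /m/ at 1 rightward: 2 /o/ → [+nasal]; 3 /g/ blocks.
From /m/ at 1 leftward: word edge.
From /m/ at 4 rightward: 5 /u/ → [+nasal]; 6 /j/ → [+nasal]; 7 /i/ → [+nasal]; 8 /j/ → [+nasal]; 9 /d/ blocks.
From /m/ at 4 leftward: 3 /g/ blocks.
From /m/ at 15 rightward: 16 /i/ → [+nasal]; word edge.
From /m/ at 15 leftward: 14 /g/ blocks.
Targets with no active source: positions 10 11 stay [-nasal].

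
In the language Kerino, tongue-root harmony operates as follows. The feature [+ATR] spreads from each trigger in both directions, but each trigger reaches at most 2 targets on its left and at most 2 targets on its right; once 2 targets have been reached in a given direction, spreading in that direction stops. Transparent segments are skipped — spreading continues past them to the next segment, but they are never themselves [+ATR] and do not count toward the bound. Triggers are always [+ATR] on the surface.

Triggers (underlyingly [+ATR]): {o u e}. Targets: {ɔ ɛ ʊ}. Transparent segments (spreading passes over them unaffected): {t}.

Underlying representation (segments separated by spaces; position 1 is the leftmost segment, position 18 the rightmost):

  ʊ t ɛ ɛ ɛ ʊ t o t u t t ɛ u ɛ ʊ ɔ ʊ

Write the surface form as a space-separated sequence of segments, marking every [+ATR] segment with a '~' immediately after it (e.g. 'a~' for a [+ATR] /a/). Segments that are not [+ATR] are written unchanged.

ʊ t ɛ ɛ ɛ~ ʊ~ t o~ t u~ t t ɛ~ u~ ɛ~ ʊ~ ɔ ʊ

From /o/ at 8 rightward: 9 /t/ transparent; 10 /u/ is itself a trigger — this domain ends here.
From /o/ at 8 leftward: 7 /t/ transparent; 6 /ʊ/ → [+ATR]; 5 /ɛ/ → [+ATR]; bound reached.
From /u/ at 10 rightward: 11 /t/ transparent; 12 /t/ transparent; 13 /ɛ/ → [+ATR]; 14 /u/ is itself a trigger — this domain ends here.
From /u/ at 10 leftward: 9 /t/ transparent; 8 /o/ is itself a trigger — this domain ends here.
From /u/ at 14 rightward: 15 /ɛ/ → [+ATR]; 16 /ʊ/ → [+ATR]; bound reached.
From /u/ at 14 leftward: 13 /ɛ/ → [+ATR]; 12 /t/ transparent; 11 /t/ transparent; 10 /u/ is itself a trigger — this domain ends here.
Targets with no active source: positions 1 3 4 17 18 stay [-ATR].
[+ATR] positions on the surface: 5 6 8 10 13 14 15 16.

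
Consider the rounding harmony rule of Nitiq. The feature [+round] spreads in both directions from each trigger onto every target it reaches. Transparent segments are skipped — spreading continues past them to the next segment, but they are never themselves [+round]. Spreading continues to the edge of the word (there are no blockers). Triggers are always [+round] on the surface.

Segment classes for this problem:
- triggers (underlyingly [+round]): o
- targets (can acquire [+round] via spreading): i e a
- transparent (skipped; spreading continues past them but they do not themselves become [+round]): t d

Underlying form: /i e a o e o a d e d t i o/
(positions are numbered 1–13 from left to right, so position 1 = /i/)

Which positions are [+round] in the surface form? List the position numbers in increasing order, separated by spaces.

1 2 3 4 5 6 7 9 12 13

From /o/ at 4 rightward: 5 /e/ → [+round]; 6 /o/ is itself a trigger — this domain ends here.
From /o/ at 4 leftward: 3 /a/ → [+round]; 2 /e/ → [+round]; 1 /i/ → [+round]; word edge.
From /o/ at 6 rightward: 7 /a/ → [+round]; 8 /d/ transparent; 9 /e/ → [+round]; 10 /d/ transparent; 11 /t/ transparent; 12 /i/ → [+round]; 13 /o/ is itself a trigger — this domain ends here.
From /o/ at 6 leftward: 5 /e/ → [+round]; 4 /o/ is itself a trigger — this domain ends here.
From /o/ at 13 rightward: word edge.
From /o/ at 13 leftward: 12 /i/ → [+round]; 11 /t/ transparent; 10 /d/ transparent; 9 /e/ → [+round]; 8 /d/ transparent; 7 /a/ → [+round]; 6 /o/ is itself a trigger — this domain ends here.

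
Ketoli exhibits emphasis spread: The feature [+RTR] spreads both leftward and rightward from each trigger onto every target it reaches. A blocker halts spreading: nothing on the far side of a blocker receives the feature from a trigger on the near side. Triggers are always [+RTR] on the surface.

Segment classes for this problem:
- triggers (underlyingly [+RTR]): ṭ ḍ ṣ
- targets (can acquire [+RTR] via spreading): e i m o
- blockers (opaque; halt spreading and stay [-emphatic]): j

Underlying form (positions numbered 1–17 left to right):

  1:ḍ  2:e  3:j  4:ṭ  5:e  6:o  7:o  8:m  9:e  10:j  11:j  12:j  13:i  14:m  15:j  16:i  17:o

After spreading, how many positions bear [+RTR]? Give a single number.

8

From /ḍ/ at 1 rightward: 2 /e/ → [+RTR]; 3 /j/ blocks.
From /ḍ/ at 1 leftward: word edge.
From /ṭ/ at 4 rightward: 5 /e/ → [+RTR]; 6 /o/ → [+RTR]; 7 /o/ → [+RTR]; 8 /m/ → [+RTR]; 9 /e/ → [+RTR]; 10 /j/ blocks.
From /ṭ/ at 4 leftward: 3 /j/ blocks.
Targets with no active source: positions 13 14 16 17 stay [-emphatic].
[+RTR] positions on the surface: 1 2 4 5 6 7 8 9.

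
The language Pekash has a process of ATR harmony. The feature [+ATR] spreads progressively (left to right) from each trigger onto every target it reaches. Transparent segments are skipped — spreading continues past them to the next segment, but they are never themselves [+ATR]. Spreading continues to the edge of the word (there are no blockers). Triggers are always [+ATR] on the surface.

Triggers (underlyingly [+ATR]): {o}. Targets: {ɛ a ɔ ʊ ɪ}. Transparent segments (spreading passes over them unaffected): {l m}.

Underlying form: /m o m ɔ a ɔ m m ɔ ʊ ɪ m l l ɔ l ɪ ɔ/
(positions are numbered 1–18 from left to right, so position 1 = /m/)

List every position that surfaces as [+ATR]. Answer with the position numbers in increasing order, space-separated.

From /o/ at 2 rightward: 3 /m/ transparent; 4 /ɔ/ → [+ATR]; 5 /a/ → [+ATR]; 6 /ɔ/ → [+ATR]; 7 /m/ transparent; 8 /m/ transparent; 9 /ɔ/ → [+ATR]; 10 /ʊ/ → [+ATR]; 11 /ɪ/ → [+ATR]; 12 /m/ transparent; 13 /l/ transparent; 14 /l/ transparent; 15 /ɔ/ → [+ATR]; 16 /l/ transparent; 17 /ɪ/ → [+ATR]; 18 /ɔ/ → [+ATR]; word edge.

2 4 5 6 9 10 11 15 17 18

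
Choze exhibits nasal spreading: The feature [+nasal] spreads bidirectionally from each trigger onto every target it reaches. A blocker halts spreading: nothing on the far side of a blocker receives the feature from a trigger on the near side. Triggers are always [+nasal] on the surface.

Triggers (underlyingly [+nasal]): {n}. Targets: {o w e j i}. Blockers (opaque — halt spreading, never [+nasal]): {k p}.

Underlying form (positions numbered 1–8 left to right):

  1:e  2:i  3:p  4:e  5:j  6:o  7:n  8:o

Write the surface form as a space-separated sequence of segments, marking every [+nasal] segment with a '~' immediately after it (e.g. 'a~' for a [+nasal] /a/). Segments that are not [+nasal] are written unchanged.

e i p e~ j~ o~ n~ o~

From /n/ at 7 rightward: 8 /o/ → [+nasal]; word edge.
From /n/ at 7 leftward: 6 /o/ → [+nasal]; 5 /j/ → [+nasal]; 4 /e/ → [+nasal]; 3 /p/ blocks.
Targets with no active source: positions 1 2 stay [-nasal].
[+nasal] positions on the surface: 4 5 6 7 8.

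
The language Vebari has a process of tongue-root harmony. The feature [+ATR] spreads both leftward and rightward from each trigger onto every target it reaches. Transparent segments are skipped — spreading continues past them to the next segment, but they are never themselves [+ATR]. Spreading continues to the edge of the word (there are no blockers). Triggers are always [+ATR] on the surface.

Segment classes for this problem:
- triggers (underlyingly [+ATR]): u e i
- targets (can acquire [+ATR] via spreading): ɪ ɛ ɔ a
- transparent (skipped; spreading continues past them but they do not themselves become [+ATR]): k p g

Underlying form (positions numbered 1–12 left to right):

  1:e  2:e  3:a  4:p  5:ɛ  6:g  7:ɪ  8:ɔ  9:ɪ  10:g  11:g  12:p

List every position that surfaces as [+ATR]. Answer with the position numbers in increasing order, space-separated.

1 2 3 5 7 8 9

From /e/ at 1 rightward: 2 /e/ is itself a trigger — this domain ends here.
From /e/ at 1 leftward: word edge.
From /e/ at 2 rightward: 3 /a/ → [+ATR]; 4 /p/ transparent; 5 /ɛ/ → [+ATR]; 6 /g/ transparent; 7 /ɪ/ → [+ATR]; 8 /ɔ/ → [+ATR]; 9 /ɪ/ → [+ATR]; 10 /g/ transparent; 11 /g/ transparent; 12 /p/ transparent; word edge.
From /e/ at 2 leftward: 1 /e/ is itself a trigger — this domain ends here.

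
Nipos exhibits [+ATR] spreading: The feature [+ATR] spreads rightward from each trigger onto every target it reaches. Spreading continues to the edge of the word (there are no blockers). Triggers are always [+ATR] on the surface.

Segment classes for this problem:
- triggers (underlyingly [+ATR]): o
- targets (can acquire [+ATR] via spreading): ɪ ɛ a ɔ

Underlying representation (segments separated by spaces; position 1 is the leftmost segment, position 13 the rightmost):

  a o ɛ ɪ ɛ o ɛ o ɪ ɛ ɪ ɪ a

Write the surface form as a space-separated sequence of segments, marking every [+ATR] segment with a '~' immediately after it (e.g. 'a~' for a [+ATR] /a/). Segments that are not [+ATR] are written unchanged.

a o~ ɛ~ ɪ~ ɛ~ o~ ɛ~ o~ ɪ~ ɛ~ ɪ~ ɪ~ a~

From /o/ at 2 rightward: 3 /ɛ/ → [+ATR]; 4 /ɪ/ → [+ATR]; 5 /ɛ/ → [+ATR]; 6 /o/ is itself a trigger — this domain ends here.
From /o/ at 6 rightward: 7 /ɛ/ → [+ATR]; 8 /o/ is itself a trigger — this domain ends here.
From /o/ at 8 rightward: 9 /ɪ/ → [+ATR]; 10 /ɛ/ → [+ATR]; 11 /ɪ/ → [+ATR]; 12 /ɪ/ → [+ATR]; 13 /a/ → [+ATR]; word edge.
Target with no active source: position 1 stays [-ATR].
[+ATR] positions on the surface: 2 3 4 5 6 7 8 9 10 11 12 13.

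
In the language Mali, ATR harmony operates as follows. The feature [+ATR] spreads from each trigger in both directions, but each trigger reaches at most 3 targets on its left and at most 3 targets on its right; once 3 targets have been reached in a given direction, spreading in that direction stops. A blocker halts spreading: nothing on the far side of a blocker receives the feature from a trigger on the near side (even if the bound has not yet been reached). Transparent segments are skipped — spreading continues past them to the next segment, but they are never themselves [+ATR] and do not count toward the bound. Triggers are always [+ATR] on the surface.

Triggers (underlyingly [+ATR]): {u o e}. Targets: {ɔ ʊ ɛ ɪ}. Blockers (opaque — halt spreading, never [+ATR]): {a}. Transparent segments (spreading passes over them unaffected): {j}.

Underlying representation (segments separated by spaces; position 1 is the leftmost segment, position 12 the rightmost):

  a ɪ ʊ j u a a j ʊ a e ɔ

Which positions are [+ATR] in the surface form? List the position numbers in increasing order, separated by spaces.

From /u/ at 5 rightward: 6 /a/ blocks.
From /u/ at 5 leftward: 4 /j/ transparent; 3 /ʊ/ → [+ATR]; 2 /ɪ/ → [+ATR]; 1 /a/ blocks.
From /e/ at 11 rightward: 12 /ɔ/ → [+ATR]; word edge.
From /e/ at 11 leftward: 10 /a/ blocks.
Target with no active source: position 9 stays [-ATR].

2 3 5 11 12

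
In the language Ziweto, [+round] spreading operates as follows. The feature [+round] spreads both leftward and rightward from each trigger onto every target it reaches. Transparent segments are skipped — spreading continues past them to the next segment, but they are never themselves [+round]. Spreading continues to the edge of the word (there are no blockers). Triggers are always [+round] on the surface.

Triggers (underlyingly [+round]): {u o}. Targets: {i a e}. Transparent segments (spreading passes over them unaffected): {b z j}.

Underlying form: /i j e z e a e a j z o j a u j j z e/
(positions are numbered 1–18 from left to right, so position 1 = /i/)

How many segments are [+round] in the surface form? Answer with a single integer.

10

From /o/ at 11 rightward: 12 /j/ transparent; 13 /a/ → [+round]; 14 /u/ is itself a trigger — this domain ends here.
From /o/ at 11 leftward: 10 /z/ transparent; 9 /j/ transparent; 8 /a/ → [+round]; 7 /e/ → [+round]; 6 /a/ → [+round]; 5 /e/ → [+round]; 4 /z/ transparent; 3 /e/ → [+round]; 2 /j/ transparent; 1 /i/ → [+round]; word edge.
From /u/ at 14 rightward: 15 /j/ transparent; 16 /j/ transparent; 17 /z/ transparent; 18 /e/ → [+round]; word edge.
From /u/ at 14 leftward: 13 /a/ → [+round]; 12 /j/ transparent; 11 /o/ is itself a trigger — this domain ends here.
[+round] positions on the surface: 1 3 5 6 7 8 11 13 14 18.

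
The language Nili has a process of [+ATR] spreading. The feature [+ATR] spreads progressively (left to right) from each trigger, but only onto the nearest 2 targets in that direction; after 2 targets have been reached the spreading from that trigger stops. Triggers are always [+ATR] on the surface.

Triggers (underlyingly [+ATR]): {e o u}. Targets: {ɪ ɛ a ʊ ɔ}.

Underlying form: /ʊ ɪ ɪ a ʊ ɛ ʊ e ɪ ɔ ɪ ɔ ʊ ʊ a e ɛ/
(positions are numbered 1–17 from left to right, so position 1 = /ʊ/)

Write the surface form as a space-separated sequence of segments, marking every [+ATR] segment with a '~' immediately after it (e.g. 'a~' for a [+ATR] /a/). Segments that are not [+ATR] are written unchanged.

ʊ ɪ ɪ a ʊ ɛ ʊ e~ ɪ~ ɔ~ ɪ ɔ ʊ ʊ a e~ ɛ~

From /e/ at 8 rightward: 9 /ɪ/ → [+ATR]; 10 /ɔ/ → [+ATR]; bound reached.
From /e/ at 16 rightward: 17 /ɛ/ → [+ATR]; word edge.
Targets with no active source: positions 1 2 3 4 5 6 7 11 12 13 14 15 stay [-ATR].
[+ATR] positions on the surface: 8 9 10 16 17.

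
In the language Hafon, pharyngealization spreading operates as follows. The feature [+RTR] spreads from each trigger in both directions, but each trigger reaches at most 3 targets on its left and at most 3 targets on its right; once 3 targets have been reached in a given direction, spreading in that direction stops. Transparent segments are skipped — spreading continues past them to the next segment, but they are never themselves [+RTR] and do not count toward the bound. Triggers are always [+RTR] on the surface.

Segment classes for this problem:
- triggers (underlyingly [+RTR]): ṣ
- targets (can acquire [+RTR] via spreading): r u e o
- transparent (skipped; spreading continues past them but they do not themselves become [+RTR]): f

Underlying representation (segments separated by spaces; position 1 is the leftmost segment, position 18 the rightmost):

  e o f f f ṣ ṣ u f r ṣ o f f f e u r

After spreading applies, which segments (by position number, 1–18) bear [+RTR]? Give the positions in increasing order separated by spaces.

1 2 6 7 8 10 11 12 16 17

From /ṣ/ at 6 rightward: 7 /ṣ/ is itself a trigger — this domain ends here.
From /ṣ/ at 6 leftward: 5 /f/ transparent; 4 /f/ transparent; 3 /f/ transparent; 2 /o/ → [+RTR]; 1 /e/ → [+RTR]; word edge.
From /ṣ/ at 7 rightward: 8 /u/ → [+RTR]; 9 /f/ transparent; 10 /r/ → [+RTR]; 11 /ṣ/ is itself a trigger — this domain ends here.
From /ṣ/ at 7 leftward: 6 /ṣ/ is itself a trigger — this domain ends here.
From /ṣ/ at 11 rightward: 12 /o/ → [+RTR]; 13 /f/ transparent; 14 /f/ transparent; 15 /f/ transparent; 16 /e/ → [+RTR]; 17 /u/ → [+RTR]; bound reached.
From /ṣ/ at 11 leftward: 10 /r/ → [+RTR]; 9 /f/ transparent; 8 /u/ → [+RTR]; 7 /ṣ/ is itself a trigger — this domain ends here.
Target with no active source: position 18 stays [-emphatic].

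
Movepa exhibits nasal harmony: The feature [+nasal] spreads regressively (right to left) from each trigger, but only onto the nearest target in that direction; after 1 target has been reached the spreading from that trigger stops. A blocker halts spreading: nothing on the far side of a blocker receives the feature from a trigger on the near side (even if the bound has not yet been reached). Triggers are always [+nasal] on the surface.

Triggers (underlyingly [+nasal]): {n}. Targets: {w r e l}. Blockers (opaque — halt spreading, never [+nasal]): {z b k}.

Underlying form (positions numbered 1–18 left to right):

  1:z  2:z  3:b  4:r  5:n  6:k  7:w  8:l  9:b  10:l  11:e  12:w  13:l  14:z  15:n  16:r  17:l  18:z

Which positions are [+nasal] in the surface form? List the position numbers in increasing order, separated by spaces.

4 5 15

From /n/ at 5 leftward: 4 /r/ → [+nasal]; bound reached.
From /n/ at 15 leftward: 14 /z/ blocks.
Targets with no active source: positions 7 8 10 11 12 13 16 17 stay [-nasal].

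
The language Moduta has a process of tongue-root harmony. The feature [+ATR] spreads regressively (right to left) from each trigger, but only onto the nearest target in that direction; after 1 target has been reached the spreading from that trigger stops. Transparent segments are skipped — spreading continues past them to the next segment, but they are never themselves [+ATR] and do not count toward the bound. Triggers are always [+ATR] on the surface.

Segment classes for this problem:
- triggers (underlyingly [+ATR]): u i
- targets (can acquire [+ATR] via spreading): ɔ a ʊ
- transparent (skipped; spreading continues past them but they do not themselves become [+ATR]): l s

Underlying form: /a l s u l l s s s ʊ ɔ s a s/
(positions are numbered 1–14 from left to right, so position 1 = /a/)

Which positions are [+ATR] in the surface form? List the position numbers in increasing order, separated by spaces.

1 4

From /u/ at 4 leftward: 3 /s/ transparent; 2 /l/ transparent; 1 /a/ → [+ATR]; bound reached.
Targets with no active source: positions 10 11 13 stay [-ATR].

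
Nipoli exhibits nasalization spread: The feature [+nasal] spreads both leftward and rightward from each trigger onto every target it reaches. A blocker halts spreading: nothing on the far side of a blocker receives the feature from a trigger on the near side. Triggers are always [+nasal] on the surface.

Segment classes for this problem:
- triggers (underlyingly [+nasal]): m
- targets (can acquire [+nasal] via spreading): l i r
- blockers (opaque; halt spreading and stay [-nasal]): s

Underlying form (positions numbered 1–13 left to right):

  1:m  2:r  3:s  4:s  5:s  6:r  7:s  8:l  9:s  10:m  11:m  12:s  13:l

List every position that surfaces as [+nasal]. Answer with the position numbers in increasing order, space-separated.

1 2 10 11

From /m/ at 1 rightward: 2 /r/ → [+nasal]; 3 /s/ blocks.
From /m/ at 1 leftward: word edge.
From /m/ at 10 rightward: 11 /m/ is itself a trigger — this domain ends here.
From /m/ at 10 leftward: 9 /s/ blocks.
From /m/ at 11 rightward: 12 /s/ blocks.
From /m/ at 11 leftward: 10 /m/ is itself a trigger — this domain ends here.
Targets with no active source: positions 6 8 13 stay [-nasal].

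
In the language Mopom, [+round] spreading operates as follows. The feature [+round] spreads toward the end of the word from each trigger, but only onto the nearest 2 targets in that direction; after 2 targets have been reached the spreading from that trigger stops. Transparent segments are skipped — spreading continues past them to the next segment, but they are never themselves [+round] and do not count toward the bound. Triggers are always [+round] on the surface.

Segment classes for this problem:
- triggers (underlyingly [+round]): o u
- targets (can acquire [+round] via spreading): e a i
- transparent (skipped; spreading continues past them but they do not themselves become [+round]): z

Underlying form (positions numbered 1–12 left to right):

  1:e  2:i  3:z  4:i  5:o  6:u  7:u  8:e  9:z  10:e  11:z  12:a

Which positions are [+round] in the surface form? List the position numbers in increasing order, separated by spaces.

From /o/ at 5 rightward: 6 /u/ is itself a trigger — this domain ends here.
From /u/ at 6 rightward: 7 /u/ is itself a trigger — this domain ends here.
From /u/ at 7 rightward: 8 /e/ → [+round]; 9 /z/ transparent; 10 /e/ → [+round]; bound reached.
Targets with no active source: positions 1 2 4 12 stay [-round].

5 6 7 8 10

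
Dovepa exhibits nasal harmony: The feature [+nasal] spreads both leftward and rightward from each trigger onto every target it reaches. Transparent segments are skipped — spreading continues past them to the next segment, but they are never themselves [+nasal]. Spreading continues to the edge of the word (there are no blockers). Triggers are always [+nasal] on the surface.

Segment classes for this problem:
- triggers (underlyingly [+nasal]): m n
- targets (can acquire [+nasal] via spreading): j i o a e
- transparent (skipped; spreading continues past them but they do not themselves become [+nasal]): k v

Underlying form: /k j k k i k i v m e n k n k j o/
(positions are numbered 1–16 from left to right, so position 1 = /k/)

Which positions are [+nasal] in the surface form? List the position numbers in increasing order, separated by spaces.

2 5 7 9 10 11 13 15 16

From /m/ at 9 rightward: 10 /e/ → [+nasal]; 11 /n/ is itself a trigger — this domain ends here.
From /m/ at 9 leftward: 8 /v/ transparent; 7 /i/ → [+nasal]; 6 /k/ transparent; 5 /i/ → [+nasal]; 4 /k/ transparent; 3 /k/ transparent; 2 /j/ → [+nasal]; 1 /k/ transparent; word edge.
From /n/ at 11 rightward: 12 /k/ transparent; 13 /n/ is itself a trigger — this domain ends here.
From /n/ at 11 leftward: 10 /e/ → [+nasal]; 9 /m/ is itself a trigger — this domain ends here.
From /n/ at 13 rightward: 14 /k/ transparent; 15 /j/ → [+nasal]; 16 /o/ → [+nasal]; word edge.
From /n/ at 13 leftward: 12 /k/ transparent; 11 /n/ is itself a trigger — this domain ends here.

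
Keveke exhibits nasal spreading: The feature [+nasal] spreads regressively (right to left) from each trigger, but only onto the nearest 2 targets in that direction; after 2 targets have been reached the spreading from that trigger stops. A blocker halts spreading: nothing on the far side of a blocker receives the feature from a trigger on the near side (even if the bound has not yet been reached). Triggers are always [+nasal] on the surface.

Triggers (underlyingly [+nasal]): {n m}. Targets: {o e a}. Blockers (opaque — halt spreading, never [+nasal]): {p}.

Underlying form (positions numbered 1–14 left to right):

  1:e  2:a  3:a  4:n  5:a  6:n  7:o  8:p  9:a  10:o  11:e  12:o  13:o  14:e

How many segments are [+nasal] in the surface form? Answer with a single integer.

From /n/ at 4 leftward: 3 /a/ → [+nasal]; 2 /a/ → [+nasal]; bound reached.
From /n/ at 6 leftward: 5 /a/ → [+nasal]; 4 /n/ is itself a trigger — this domain ends here.
Targets with no active source: positions 1 7 9 10 11 12 13 14 stay [-nasal].
[+nasal] positions on the surface: 2 3 4 5 6.

5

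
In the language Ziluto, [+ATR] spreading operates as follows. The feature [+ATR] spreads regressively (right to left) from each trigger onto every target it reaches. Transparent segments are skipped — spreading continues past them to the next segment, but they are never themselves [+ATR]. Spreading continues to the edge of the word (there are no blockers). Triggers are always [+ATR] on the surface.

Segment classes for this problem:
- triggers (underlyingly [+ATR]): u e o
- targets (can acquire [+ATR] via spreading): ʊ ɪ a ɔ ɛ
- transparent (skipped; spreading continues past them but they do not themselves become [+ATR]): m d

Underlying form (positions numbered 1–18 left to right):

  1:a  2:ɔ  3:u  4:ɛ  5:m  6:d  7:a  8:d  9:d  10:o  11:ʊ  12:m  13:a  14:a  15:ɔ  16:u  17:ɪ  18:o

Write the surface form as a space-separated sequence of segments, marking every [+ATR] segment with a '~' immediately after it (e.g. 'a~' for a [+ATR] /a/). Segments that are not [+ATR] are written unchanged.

From /u/ at 3 leftward: 2 /ɔ/ → [+ATR]; 1 /a/ → [+ATR]; word edge.
From /o/ at 10 leftward: 9 /d/ transparent; 8 /d/ transparent; 7 /a/ → [+ATR]; 6 /d/ transparent; 5 /m/ transparent; 4 /ɛ/ → [+ATR]; 3 /u/ is itself a trigger — this domain ends here.
From /u/ at 16 leftward: 15 /ɔ/ → [+ATR]; 14 /a/ → [+ATR]; 13 /a/ → [+ATR]; 12 /m/ transparent; 11 /ʊ/ → [+ATR]; 10 /o/ is itself a trigger — this domain ends here.
From /o/ at 18 leftward: 17 /ɪ/ → [+ATR]; 16 /u/ is itself a trigger — this domain ends here.
[+ATR] positions on the surface: 1 2 3 4 7 10 11 13 14 15 16 17 18.

a~ ɔ~ u~ ɛ~ m d a~ d d o~ ʊ~ m a~ a~ ɔ~ u~ ɪ~ o~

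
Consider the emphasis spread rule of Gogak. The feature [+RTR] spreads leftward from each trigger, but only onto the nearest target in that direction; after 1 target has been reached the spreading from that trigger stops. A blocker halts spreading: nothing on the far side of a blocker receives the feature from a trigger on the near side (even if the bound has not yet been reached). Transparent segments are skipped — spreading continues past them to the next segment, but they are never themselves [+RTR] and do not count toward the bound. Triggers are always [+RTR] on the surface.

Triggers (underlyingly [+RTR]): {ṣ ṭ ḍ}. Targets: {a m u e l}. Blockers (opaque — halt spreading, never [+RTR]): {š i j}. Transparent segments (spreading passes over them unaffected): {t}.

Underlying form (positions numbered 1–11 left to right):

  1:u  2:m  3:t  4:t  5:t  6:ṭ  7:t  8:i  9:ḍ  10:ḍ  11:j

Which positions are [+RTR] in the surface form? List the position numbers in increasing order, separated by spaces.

2 6 9 10

From /ṭ/ at 6 leftward: 5 /t/ transparent; 4 /t/ transparent; 3 /t/ transparent; 2 /m/ → [+RTR]; bound reached.
From /ḍ/ at 9 leftward: 8 /i/ blocks.
From /ḍ/ at 10 leftward: 9 /ḍ/ is itself a trigger — this domain ends here.
Target with no active source: position 1 stays [-emphatic].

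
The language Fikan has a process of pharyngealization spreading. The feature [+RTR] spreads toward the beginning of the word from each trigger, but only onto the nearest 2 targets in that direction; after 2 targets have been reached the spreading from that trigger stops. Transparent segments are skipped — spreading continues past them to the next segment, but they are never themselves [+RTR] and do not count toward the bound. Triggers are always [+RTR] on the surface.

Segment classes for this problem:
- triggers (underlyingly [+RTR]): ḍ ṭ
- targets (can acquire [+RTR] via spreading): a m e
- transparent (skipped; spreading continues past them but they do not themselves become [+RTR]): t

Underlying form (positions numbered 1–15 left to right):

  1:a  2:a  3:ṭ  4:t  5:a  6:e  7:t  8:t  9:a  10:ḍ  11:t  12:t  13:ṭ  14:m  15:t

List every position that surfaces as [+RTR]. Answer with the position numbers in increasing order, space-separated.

From /ṭ/ at 3 leftward: 2 /a/ → [+RTR]; 1 /a/ → [+RTR]; bound reached.
From /ḍ/ at 10 leftward: 9 /a/ → [+RTR]; 8 /t/ transparent; 7 /t/ transparent; 6 /e/ → [+RTR]; bound reached.
From /ṭ/ at 13 leftward: 12 /t/ transparent; 11 /t/ transparent; 10 /ḍ/ is itself a trigger — this domain ends here.
Targets with no active source: positions 5 14 stay [-emphatic].

1 2 3 6 9 10 13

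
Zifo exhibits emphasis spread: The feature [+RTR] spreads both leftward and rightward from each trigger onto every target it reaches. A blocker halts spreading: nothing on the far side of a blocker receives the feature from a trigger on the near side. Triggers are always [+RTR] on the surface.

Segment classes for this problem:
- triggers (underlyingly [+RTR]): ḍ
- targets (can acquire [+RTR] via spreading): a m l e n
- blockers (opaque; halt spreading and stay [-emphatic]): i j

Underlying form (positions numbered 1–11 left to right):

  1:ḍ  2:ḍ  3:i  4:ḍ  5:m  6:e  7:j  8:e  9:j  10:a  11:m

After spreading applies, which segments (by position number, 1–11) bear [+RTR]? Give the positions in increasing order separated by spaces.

1 2 4 5 6

From /ḍ/ at 1 rightward: 2 /ḍ/ is itself a trigger — this domain ends here.
From /ḍ/ at 1 leftward: word edge.
From /ḍ/ at 2 rightward: 3 /i/ blocks.
From /ḍ/ at 2 leftward: 1 /ḍ/ is itself a trigger — this domain ends here.
From /ḍ/ at 4 rightward: 5 /m/ → [+RTR]; 6 /e/ → [+RTR]; 7 /j/ blocks.
From /ḍ/ at 4 leftward: 3 /i/ blocks.
Targets with no active source: positions 8 10 11 stay [-emphatic].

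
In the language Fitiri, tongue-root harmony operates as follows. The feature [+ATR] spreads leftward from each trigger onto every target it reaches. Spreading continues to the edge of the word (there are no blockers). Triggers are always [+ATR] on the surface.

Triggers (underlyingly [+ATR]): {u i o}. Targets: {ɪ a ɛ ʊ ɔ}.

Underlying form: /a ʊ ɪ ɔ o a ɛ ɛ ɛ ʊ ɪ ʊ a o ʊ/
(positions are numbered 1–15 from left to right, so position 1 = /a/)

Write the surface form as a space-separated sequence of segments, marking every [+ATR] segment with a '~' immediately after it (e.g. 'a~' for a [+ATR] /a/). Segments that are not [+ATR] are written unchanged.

a~ ʊ~ ɪ~ ɔ~ o~ a~ ɛ~ ɛ~ ɛ~ ʊ~ ɪ~ ʊ~ a~ o~ ʊ

From /o/ at 5 leftward: 4 /ɔ/ → [+ATR]; 3 /ɪ/ → [+ATR]; 2 /ʊ/ → [+ATR]; 1 /a/ → [+ATR]; word edge.
From /o/ at 14 leftward: 13 /a/ → [+ATR]; 12 /ʊ/ → [+ATR]; 11 /ɪ/ → [+ATR]; 10 /ʊ/ → [+ATR]; 9 /ɛ/ → [+ATR]; 8 /ɛ/ → [+ATR]; 7 /ɛ/ → [+ATR]; 6 /a/ → [+ATR]; 5 /o/ is itself a trigger — this domain ends here.
Target with no active source: position 15 stays [-ATR].
[+ATR] positions on the surface: 1 2 3 4 5 6 7 8 9 10 11 12 13 14.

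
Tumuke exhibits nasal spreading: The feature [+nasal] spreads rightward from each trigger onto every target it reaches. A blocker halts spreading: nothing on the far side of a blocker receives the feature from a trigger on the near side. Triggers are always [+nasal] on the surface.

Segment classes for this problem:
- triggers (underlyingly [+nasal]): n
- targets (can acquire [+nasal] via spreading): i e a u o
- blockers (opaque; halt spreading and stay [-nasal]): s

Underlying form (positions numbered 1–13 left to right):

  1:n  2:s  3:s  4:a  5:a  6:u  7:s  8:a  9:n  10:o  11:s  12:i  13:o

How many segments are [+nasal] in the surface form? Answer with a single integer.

From /n/ at 1 rightward: 2 /s/ blocks.
From /n/ at 9 rightward: 10 /o/ → [+nasal]; 11 /s/ blocks.
Targets with no active source: positions 4 5 6 8 12 13 stay [-nasal].
[+nasal] positions on the surface: 1 9 10.

3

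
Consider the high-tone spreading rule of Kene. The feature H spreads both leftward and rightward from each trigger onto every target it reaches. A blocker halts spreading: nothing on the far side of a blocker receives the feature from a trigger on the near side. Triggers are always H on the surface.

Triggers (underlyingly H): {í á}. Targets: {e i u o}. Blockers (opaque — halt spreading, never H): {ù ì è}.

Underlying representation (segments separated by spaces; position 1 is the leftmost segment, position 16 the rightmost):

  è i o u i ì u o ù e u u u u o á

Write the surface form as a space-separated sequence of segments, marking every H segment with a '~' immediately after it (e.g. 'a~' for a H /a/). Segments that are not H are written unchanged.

From /á/ at 16 rightward: word edge.
From /á/ at 16 leftward: 15 /o/ → H; 14 /u/ → H; 13 /u/ → H; 12 /u/ → H; 11 /u/ → H; 10 /e/ → H; 9 /ù/ blocks.
Targets with no active source: positions 2 3 4 5 7 8 stay [-high tone].
H positions on the surface: 10 11 12 13 14 15 16.

è i o u i ì u o ù e~ u~ u~ u~ u~ o~ á~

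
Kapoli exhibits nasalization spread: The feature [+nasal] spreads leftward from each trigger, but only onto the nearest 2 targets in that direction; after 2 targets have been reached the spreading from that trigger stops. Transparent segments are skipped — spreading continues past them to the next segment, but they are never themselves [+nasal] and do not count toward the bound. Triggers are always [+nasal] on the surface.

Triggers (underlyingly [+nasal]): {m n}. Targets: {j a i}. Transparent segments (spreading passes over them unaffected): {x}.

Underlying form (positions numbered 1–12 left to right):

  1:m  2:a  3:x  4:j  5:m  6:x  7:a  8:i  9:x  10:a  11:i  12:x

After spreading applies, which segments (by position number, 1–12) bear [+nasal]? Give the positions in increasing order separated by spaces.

1 2 4 5

From /m/ at 1 leftward: word edge.
From /m/ at 5 leftward: 4 /j/ → [+nasal]; 3 /x/ transparent; 2 /a/ → [+nasal]; bound reached.
Targets with no active source: positions 7 8 10 11 stay [-nasal].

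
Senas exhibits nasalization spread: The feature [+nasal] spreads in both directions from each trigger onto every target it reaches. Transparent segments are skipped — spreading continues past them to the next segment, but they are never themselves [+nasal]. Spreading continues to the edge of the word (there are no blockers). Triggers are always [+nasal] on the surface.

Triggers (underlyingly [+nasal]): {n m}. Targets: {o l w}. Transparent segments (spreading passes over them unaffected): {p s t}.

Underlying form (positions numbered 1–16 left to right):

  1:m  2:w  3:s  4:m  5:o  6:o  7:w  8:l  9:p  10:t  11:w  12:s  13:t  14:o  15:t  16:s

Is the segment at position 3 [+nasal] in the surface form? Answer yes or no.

From /m/ at 1 rightward: 2 /w/ → [+nasal]; 3 /s/ transparent; 4 /m/ is itself a trigger — this domain ends here.
From /m/ at 1 leftward: word edge.
From /m/ at 4 rightward: 5 /o/ → [+nasal]; 6 /o/ → [+nasal]; 7 /w/ → [+nasal]; 8 /l/ → [+nasal]; 9 /p/ transparent; 10 /t/ transparent; 11 /w/ → [+nasal]; 12 /s/ transparent; 13 /t/ transparent; 14 /o/ → [+nasal]; 15 /t/ transparent; 16 /s/ transparent; word edge.
From /m/ at 4 leftward: 3 /s/ transparent; 2 /w/ → [+nasal]; 1 /m/ is itself a trigger — this domain ends here.
[+nasal] positions on the surface: 1 2 4 5 6 7 8 11 14.

no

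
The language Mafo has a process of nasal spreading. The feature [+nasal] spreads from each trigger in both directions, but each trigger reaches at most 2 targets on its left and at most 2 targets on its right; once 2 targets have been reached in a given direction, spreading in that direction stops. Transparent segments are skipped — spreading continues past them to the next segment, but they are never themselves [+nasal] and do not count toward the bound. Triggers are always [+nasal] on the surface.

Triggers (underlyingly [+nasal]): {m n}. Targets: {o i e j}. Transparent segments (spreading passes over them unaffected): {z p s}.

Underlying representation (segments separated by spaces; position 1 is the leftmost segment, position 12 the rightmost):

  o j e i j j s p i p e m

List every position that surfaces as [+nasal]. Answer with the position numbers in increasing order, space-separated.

9 11 12

From /m/ at 12 rightward: word edge.
From /m/ at 12 leftward: 11 /e/ → [+nasal]; 10 /p/ transparent; 9 /i/ → [+nasal]; bound reached.
Targets with no active source: positions 1 2 3 4 5 6 stay [-nasal].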